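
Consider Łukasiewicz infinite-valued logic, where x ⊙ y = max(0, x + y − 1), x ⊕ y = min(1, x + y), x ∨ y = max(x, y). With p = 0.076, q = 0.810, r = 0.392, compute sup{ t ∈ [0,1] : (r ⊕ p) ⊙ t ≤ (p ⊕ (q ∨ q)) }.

r ⊕ p = min(1, 0.392 + 0.076) = min(1, 0.468) = 0.468
So the left factor is r ⊕ p = 0.468.
q ∨ q = max(0.810, 0.810) = 0.810
p ⊕ (q ∨ q) = min(1, 0.076 + 0.810) = min(1, 0.886) = 0.886
So the right-hand bound is p ⊕ (q ∨ q) = 0.886.
The residuum of the Łukasiewicz t-norm gives the supremum: min(1, 1 − 0.468 + 0.886).
1 − 0.468 + 0.886 = 1.418, so t = min(1, 1.418) = 1.000.
Check: 0.468 ⊙ 1.000 = max(0, 0.468) = 0.468 ≤ 0.886.

1.000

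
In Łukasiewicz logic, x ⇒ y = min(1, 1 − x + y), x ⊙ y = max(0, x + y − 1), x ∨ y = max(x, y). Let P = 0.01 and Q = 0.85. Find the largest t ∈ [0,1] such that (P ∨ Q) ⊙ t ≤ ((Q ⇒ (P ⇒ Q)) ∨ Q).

1.00

P ∨ Q = max(0.01, 0.85) = 0.85
So the left factor is P ∨ Q = 0.85.
P ⇒ Q = min(1, 1 − 0.01 + 0.85) = min(1, 1.84) = 1.00
Q ⇒ (P ⇒ Q) = min(1, 1 − 0.85 + 1.00) = min(1, 1.15) = 1.00
(Q ⇒ (P ⇒ Q)) ∨ Q = max(1.00, 0.85) = 1.00
So the right-hand bound is (Q ⇒ (P ⇒ Q)) ∨ Q = 1.00.
The residuum of the Łukasiewicz t-norm gives the supremum: min(1, 1 − 0.85 + 1.00).
1 − 0.85 + 1.00 = 1.15, so t = min(1, 1.15) = 1.00.
Check: 0.85 ⊙ 1.00 = max(0, 0.85) = 0.85 ≤ 1.00.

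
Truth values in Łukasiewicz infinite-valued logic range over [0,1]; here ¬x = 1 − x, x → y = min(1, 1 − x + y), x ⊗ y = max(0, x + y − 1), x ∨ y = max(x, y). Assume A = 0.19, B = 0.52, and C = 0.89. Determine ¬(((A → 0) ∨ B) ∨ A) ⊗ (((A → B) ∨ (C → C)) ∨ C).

A → 0 = min(1, 1 − 0.19 + 0.00) = min(1, 0.81) = 0.81
(A → 0) ∨ B = max(0.81, 0.52) = 0.81
((A → 0) ∨ B) ∨ A = max(0.81, 0.19) = 0.81
¬(((A → 0) ∨ B) ∨ A) = 1 − 0.81 = 0.19
A → B = min(1, 1 − 0.19 + 0.52) = min(1, 1.33) = 1.00
C → C = min(1, 1 − 0.89 + 0.89) = min(1, 1.00) = 1.00
(A → B) ∨ (C → C) = max(1.00, 1.00) = 1.00
((A → B) ∨ (C → C)) ∨ C = max(1.00, 0.89) = 1.00
¬(((A → 0) ∨ B) ∨ A) ⊗ (((A → B) ∨ (C → C)) ∨ C) = max(0, 0.19 + 1.00 − 1) = max(0, 0.19) = 0.19

0.19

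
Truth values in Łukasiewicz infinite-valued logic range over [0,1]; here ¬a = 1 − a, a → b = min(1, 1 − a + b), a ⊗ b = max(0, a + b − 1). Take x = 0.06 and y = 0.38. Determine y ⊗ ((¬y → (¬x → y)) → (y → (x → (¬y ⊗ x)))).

0.38

¬y = 1 − 0.38 = 0.62
¬x = 1 − 0.06 = 0.94
¬x → y = min(1, 1 − 0.94 + 0.38) = min(1, 0.44) = 0.44
¬y → (¬x → y) = min(1, 1 − 0.62 + 0.44) = min(1, 0.82) = 0.82
¬y ⊗ x = max(0, 0.62 + 0.06 − 1) = max(0, -0.32) = 0.00
x → (¬y ⊗ x) = min(1, 1 − 0.06 + 0.00) = min(1, 0.94) = 0.94
y → (x → (¬y ⊗ x)) = min(1, 1 − 0.38 + 0.94) = min(1, 1.56) = 1.00
(¬y → (¬x → y)) → (y → (x → (¬y ⊗ x))) = min(1, 1 − 0.82 + 1.00) = min(1, 1.18) = 1.00
y ⊗ ((¬y → (¬x → y)) → (y → (x → (¬y ⊗ x)))) = max(0, 0.38 + 1.00 − 1) = max(0, 0.38) = 0.38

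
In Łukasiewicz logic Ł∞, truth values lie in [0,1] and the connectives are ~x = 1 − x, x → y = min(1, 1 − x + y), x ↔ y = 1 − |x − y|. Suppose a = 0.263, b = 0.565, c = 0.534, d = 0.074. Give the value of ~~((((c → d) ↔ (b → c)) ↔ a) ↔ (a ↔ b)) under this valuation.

0.994

c → d = min(1, 1 − 0.534 + 0.074) = min(1, 0.540) = 0.540
b → c = min(1, 1 − 0.565 + 0.534) = min(1, 0.969) = 0.969
(c → d) ↔ (b → c) = 1 − |0.540 − 0.969| = 1 − 0.429 = 0.571
((c → d) ↔ (b → c)) ↔ a = 1 − |0.571 − 0.263| = 1 − 0.308 = 0.692
a ↔ b = 1 − |0.263 − 0.565| = 1 − 0.302 = 0.698
(((c → d) ↔ (b → c)) ↔ a) ↔ (a ↔ b) = 1 − |0.692 − 0.698| = 1 − 0.006 = 0.994
~((((c → d) ↔ (b → c)) ↔ a) ↔ (a ↔ b)) = 1 − 0.994 = 0.006
~~((((c → d) ↔ (b → c)) ↔ a) ↔ (a ↔ b)) = 1 − 0.006 = 0.994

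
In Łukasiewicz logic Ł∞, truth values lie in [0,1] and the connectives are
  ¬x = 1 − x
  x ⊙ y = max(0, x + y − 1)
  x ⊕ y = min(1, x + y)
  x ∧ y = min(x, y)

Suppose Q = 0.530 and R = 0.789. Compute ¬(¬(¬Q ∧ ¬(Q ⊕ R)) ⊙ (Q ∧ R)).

¬Q = 1 − 0.530 = 0.470
Q ⊕ R = min(1, 0.530 + 0.789) = min(1, 1.319) = 1.000
¬(Q ⊕ R) = 1 − 1.000 = 0.000
¬Q ∧ ¬(Q ⊕ R) = min(0.470, 0.000) = 0.000
¬(¬Q ∧ ¬(Q ⊕ R)) = 1 − 0.000 = 1.000
Q ∧ R = min(0.530, 0.789) = 0.530
¬(¬Q ∧ ¬(Q ⊕ R)) ⊙ (Q ∧ R) = max(0, 1.000 + 0.530 − 1) = max(0, 0.530) = 0.530
¬(¬(¬Q ∧ ¬(Q ⊕ R)) ⊙ (Q ∧ R)) = 1 − 0.530 = 0.470

0.470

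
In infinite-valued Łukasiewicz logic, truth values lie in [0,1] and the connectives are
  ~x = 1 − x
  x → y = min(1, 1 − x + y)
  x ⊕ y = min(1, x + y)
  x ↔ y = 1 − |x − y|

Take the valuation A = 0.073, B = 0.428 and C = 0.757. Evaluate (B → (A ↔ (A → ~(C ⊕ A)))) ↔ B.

C ⊕ A = min(1, 0.757 + 0.073) = min(1, 0.830) = 0.830
~(C ⊕ A) = 1 − 0.830 = 0.170
A → ~(C ⊕ A) = min(1, 1 − 0.073 + 0.170) = min(1, 1.097) = 1.000
A ↔ (A → ~(C ⊕ A)) = 1 − |0.073 − 1.000| = 1 − 0.927 = 0.073
B → (A ↔ (A → ~(C ⊕ A))) = min(1, 1 − 0.428 + 0.073) = min(1, 0.645) = 0.645
(B → (A ↔ (A → ~(C ⊕ A)))) ↔ B = 1 − |0.645 − 0.428| = 1 − 0.217 = 0.783

0.783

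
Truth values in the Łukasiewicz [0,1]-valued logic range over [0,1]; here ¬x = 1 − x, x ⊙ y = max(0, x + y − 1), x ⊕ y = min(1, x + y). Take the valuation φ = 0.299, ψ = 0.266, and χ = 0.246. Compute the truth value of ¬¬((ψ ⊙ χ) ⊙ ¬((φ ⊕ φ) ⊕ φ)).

0.000

ψ ⊙ χ = max(0, 0.266 + 0.246 − 1) = max(0, -0.488) = 0.000
φ ⊕ φ = min(1, 0.299 + 0.299) = min(1, 0.598) = 0.598
(φ ⊕ φ) ⊕ φ = min(1, 0.598 + 0.299) = min(1, 0.897) = 0.897
¬((φ ⊕ φ) ⊕ φ) = 1 − 0.897 = 0.103
(ψ ⊙ χ) ⊙ ¬((φ ⊕ φ) ⊕ φ) = max(0, 0.000 + 0.103 − 1) = max(0, -0.897) = 0.000
¬((ψ ⊙ χ) ⊙ ¬((φ ⊕ φ) ⊕ φ)) = 1 − 0.000 = 1.000
¬¬((ψ ⊙ χ) ⊙ ¬((φ ⊕ φ) ⊕ φ)) = 1 − 1.000 = 0.000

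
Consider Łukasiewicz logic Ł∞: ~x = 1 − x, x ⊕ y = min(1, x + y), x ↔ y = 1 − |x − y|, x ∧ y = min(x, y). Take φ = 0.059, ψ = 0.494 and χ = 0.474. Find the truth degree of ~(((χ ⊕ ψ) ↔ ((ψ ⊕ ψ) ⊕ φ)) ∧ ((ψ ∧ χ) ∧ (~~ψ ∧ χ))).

0.526

χ ⊕ ψ = min(1, 0.474 + 0.494) = min(1, 0.968) = 0.968
ψ ⊕ ψ = min(1, 0.494 + 0.494) = min(1, 0.988) = 0.988
(ψ ⊕ ψ) ⊕ φ = min(1, 0.988 + 0.059) = min(1, 1.047) = 1.000
(χ ⊕ ψ) ↔ ((ψ ⊕ ψ) ⊕ φ) = 1 − |0.968 − 1.000| = 1 − 0.032 = 0.968
ψ ∧ χ = min(0.494, 0.474) = 0.474
~ψ = 1 − 0.494 = 0.506
~~ψ = 1 − 0.506 = 0.494
~~ψ ∧ χ = min(0.494, 0.474) = 0.474
(ψ ∧ χ) ∧ (~~ψ ∧ χ) = min(0.474, 0.474) = 0.474
((χ ⊕ ψ) ↔ ((ψ ⊕ ψ) ⊕ φ)) ∧ ((ψ ∧ χ) ∧ (~~ψ ∧ χ)) = min(0.968, 0.474) = 0.474
~(((χ ⊕ ψ) ↔ ((ψ ⊕ ψ) ⊕ φ)) ∧ ((ψ ∧ χ) ∧ (~~ψ ∧ χ))) = 1 − 0.474 = 0.526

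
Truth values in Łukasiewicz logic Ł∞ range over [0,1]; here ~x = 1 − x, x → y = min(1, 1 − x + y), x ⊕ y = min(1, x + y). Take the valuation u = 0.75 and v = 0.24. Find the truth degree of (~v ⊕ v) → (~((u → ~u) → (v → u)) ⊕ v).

0.24

~v = 1 − 0.24 = 0.76
~v ⊕ v = min(1, 0.76 + 0.24) = min(1, 1.00) = 1.00
~u = 1 − 0.75 = 0.25
u → ~u = min(1, 1 − 0.75 + 0.25) = min(1, 0.50) = 0.50
v → u = min(1, 1 − 0.24 + 0.75) = min(1, 1.51) = 1.00
(u → ~u) → (v → u) = min(1, 1 − 0.50 + 1.00) = min(1, 1.50) = 1.00
~((u → ~u) → (v → u)) = 1 − 1.00 = 0.00
~((u → ~u) → (v → u)) ⊕ v = min(1, 0.00 + 0.24) = min(1, 0.24) = 0.24
(~v ⊕ v) → (~((u → ~u) → (v → u)) ⊕ v) = min(1, 1 − 1.00 + 0.24) = min(1, 0.24) = 0.24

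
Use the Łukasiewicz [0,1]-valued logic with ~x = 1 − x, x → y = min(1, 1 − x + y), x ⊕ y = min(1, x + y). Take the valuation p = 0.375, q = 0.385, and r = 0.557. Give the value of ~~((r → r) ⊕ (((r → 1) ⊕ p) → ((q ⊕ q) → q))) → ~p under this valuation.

r → r = min(1, 1 − 0.557 + 0.557) = min(1, 1.000) = 1.000
r → 1 = min(1, 1 − 0.557 + 1.000) = min(1, 1.443) = 1.000
(r → 1) ⊕ p = min(1, 1.000 + 0.375) = min(1, 1.375) = 1.000
q ⊕ q = min(1, 0.385 + 0.385) = min(1, 0.770) = 0.770
(q ⊕ q) → q = min(1, 1 − 0.770 + 0.385) = min(1, 0.615) = 0.615
((r → 1) ⊕ p) → ((q ⊕ q) → q) = min(1, 1 − 1.000 + 0.615) = min(1, 0.615) = 0.615
(r → r) ⊕ (((r → 1) ⊕ p) → ((q ⊕ q) → q)) = min(1, 1.000 + 0.615) = min(1, 1.615) = 1.000
~((r → r) ⊕ (((r → 1) ⊕ p) → ((q ⊕ q) → q))) = 1 − 1.000 = 0.000
~~((r → r) ⊕ (((r → 1) ⊕ p) → ((q ⊕ q) → q))) = 1 − 0.000 = 1.000
~p = 1 − 0.375 = 0.625
~~((r → r) ⊕ (((r → 1) ⊕ p) → ((q ⊕ q) → q))) → ~p = min(1, 1 − 1.000 + 0.625) = min(1, 0.625) = 0.625

0.625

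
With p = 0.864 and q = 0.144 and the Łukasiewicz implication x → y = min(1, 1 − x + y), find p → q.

0.280

p → q = min(1, 1 − 0.864 + 0.144) = min(1, 0.280) = 0.280
For comparison, the Gödel implication (1 if x ≤ y else y) would give 0.144.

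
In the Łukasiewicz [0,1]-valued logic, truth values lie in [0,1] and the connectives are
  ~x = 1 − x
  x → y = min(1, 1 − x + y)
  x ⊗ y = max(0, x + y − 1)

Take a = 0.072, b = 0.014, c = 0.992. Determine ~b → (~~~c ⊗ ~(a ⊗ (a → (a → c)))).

~b = 1 − 0.014 = 0.986
~c = 1 − 0.992 = 0.008
~~c = 1 − 0.008 = 0.992
~~~c = 1 − 0.992 = 0.008
a → c = min(1, 1 − 0.072 + 0.992) = min(1, 1.920) = 1.000
a → (a → c) = min(1, 1 − 0.072 + 1.000) = min(1, 1.928) = 1.000
a ⊗ (a → (a → c)) = max(0, 0.072 + 1.000 − 1) = max(0, 0.072) = 0.072
~(a ⊗ (a → (a → c))) = 1 − 0.072 = 0.928
~~~c ⊗ ~(a ⊗ (a → (a → c))) = max(0, 0.008 + 0.928 − 1) = max(0, -0.064) = 0.000
~b → (~~~c ⊗ ~(a ⊗ (a → (a → c)))) = min(1, 1 − 0.986 + 0.000) = min(1, 0.014) = 0.014

0.014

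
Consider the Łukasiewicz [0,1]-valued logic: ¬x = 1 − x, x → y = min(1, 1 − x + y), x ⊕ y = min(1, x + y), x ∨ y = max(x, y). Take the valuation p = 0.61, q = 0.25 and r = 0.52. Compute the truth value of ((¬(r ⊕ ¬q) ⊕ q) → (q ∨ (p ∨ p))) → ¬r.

0.48

¬q = 1 − 0.25 = 0.75
r ⊕ ¬q = min(1, 0.52 + 0.75) = min(1, 1.27) = 1.00
¬(r ⊕ ¬q) = 1 − 1.00 = 0.00
¬(r ⊕ ¬q) ⊕ q = min(1, 0.00 + 0.25) = min(1, 0.25) = 0.25
p ∨ p = max(0.61, 0.61) = 0.61
q ∨ (p ∨ p) = max(0.25, 0.61) = 0.61
(¬(r ⊕ ¬q) ⊕ q) → (q ∨ (p ∨ p)) = min(1, 1 − 0.25 + 0.61) = min(1, 1.36) = 1.00
¬r = 1 − 0.52 = 0.48
((¬(r ⊕ ¬q) ⊕ q) → (q ∨ (p ∨ p))) → ¬r = min(1, 1 − 1.00 + 0.48) = min(1, 0.48) = 0.48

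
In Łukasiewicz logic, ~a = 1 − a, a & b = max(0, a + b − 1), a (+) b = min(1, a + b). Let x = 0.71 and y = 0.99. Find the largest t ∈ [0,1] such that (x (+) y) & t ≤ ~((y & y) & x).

0.31

x (+) y = min(1, 0.71 + 0.99) = min(1, 1.70) = 1.00
So the left factor is x (+) y = 1.00.
y & y = max(0, 0.99 + 0.99 − 1) = max(0, 0.98) = 0.98
(y & y) & x = max(0, 0.98 + 0.71 − 1) = max(0, 0.69) = 0.69
~((y & y) & x) = 1 − 0.69 = 0.31
So the right-hand bound is ~((y & y) & x) = 0.31.
The residuum of the Łukasiewicz t-norm gives the supremum: min(1, 1 − 1.00 + 0.31).
1 − 1.00 + 0.31 = 0.31, so t = min(1, 0.31) = 0.31.
Check: 1.00 & 0.31 = max(0, 0.31) = 0.31 ≤ 0.31.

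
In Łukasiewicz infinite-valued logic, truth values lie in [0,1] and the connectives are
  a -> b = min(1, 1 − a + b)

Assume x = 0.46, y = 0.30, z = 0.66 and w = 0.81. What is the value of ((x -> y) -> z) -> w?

x -> y = min(1, 1 − 0.46 + 0.30) = min(1, 0.84) = 0.84
(x -> y) -> z = min(1, 1 − 0.84 + 0.66) = min(1, 0.82) = 0.82
((x -> y) -> z) -> w = min(1, 1 − 0.82 + 0.81) = min(1, 0.99) = 0.99

0.99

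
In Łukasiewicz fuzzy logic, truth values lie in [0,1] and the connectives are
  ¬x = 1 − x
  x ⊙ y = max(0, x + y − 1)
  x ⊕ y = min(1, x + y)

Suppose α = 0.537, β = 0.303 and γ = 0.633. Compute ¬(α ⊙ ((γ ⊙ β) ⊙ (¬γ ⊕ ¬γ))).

1.000

γ ⊙ β = max(0, 0.633 + 0.303 − 1) = max(0, -0.064) = 0.000
¬γ = 1 − 0.633 = 0.367
¬γ ⊕ ¬γ = min(1, 0.367 + 0.367) = min(1, 0.734) = 0.734
(γ ⊙ β) ⊙ (¬γ ⊕ ¬γ) = max(0, 0.000 + 0.734 − 1) = max(0, -0.266) = 0.000
α ⊙ ((γ ⊙ β) ⊙ (¬γ ⊕ ¬γ)) = max(0, 0.537 + 0.000 − 1) = max(0, -0.463) = 0.000
¬(α ⊙ ((γ ⊙ β) ⊙ (¬γ ⊕ ¬γ))) = 1 − 0.000 = 1.000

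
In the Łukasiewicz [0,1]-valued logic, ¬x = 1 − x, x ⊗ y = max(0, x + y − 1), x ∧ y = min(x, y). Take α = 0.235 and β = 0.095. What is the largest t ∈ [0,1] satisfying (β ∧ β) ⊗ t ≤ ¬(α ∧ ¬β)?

β ∧ β = min(0.095, 0.095) = 0.095
So the left factor is β ∧ β = 0.095.
¬β = 1 − 0.095 = 0.905
α ∧ ¬β = min(0.235, 0.905) = 0.235
¬(α ∧ ¬β) = 1 − 0.235 = 0.765
So the right-hand bound is ¬(α ∧ ¬β) = 0.765.
The residuum of the Łukasiewicz t-norm gives the supremum: min(1, 1 − 0.095 + 0.765).
1 − 0.095 + 0.765 = 1.670, so t = min(1, 1.670) = 1.000.
Check: 0.095 ⊗ 1.000 = max(0, 0.095) = 0.095 ≤ 0.765.

1.000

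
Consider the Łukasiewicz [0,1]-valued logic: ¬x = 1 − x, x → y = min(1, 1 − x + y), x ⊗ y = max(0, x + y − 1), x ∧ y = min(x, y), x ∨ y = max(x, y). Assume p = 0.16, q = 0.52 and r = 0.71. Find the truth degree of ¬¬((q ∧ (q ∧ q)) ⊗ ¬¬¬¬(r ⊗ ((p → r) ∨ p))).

q ∧ q = min(0.52, 0.52) = 0.52
q ∧ (q ∧ q) = min(0.52, 0.52) = 0.52
p → r = min(1, 1 − 0.16 + 0.71) = min(1, 1.55) = 1.00
(p → r) ∨ p = max(1.00, 0.16) = 1.00
r ⊗ ((p → r) ∨ p) = max(0, 0.71 + 1.00 − 1) = max(0, 0.71) = 0.71
¬(r ⊗ ((p → r) ∨ p)) = 1 − 0.71 = 0.29
¬¬(r ⊗ ((p → r) ∨ p)) = 1 − 0.29 = 0.71
¬¬¬(r ⊗ ((p → r) ∨ p)) = 1 − 0.71 = 0.29
¬¬¬¬(r ⊗ ((p → r) ∨ p)) = 1 − 0.29 = 0.71
(q ∧ (q ∧ q)) ⊗ ¬¬¬¬(r ⊗ ((p → r) ∨ p)) = max(0, 0.52 + 0.71 − 1) = max(0, 0.23) = 0.23
¬((q ∧ (q ∧ q)) ⊗ ¬¬¬¬(r ⊗ ((p → r) ∨ p))) = 1 − 0.23 = 0.77
¬¬((q ∧ (q ∧ q)) ⊗ ¬¬¬¬(r ⊗ ((p → r) ∨ p))) = 1 − 0.77 = 0.23

0.23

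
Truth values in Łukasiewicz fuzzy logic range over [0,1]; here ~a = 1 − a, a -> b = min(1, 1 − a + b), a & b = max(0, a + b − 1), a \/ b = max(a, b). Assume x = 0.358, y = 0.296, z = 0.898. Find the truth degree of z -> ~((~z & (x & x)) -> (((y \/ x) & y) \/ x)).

~z = 1 − 0.898 = 0.102
x & x = max(0, 0.358 + 0.358 − 1) = max(0, -0.284) = 0.000
~z & (x & x) = max(0, 0.102 + 0.000 − 1) = max(0, -0.898) = 0.000
y \/ x = max(0.296, 0.358) = 0.358
(y \/ x) & y = max(0, 0.358 + 0.296 − 1) = max(0, -0.346) = 0.000
((y \/ x) & y) \/ x = max(0.000, 0.358) = 0.358
(~z & (x & x)) -> (((y \/ x) & y) \/ x) = min(1, 1 − 0.000 + 0.358) = min(1, 1.358) = 1.000
~((~z & (x & x)) -> (((y \/ x) & y) \/ x)) = 1 − 1.000 = 0.000
z -> ~((~z & (x & x)) -> (((y \/ x) & y) \/ x)) = min(1, 1 − 0.898 + 0.000) = min(1, 0.102) = 0.102

0.102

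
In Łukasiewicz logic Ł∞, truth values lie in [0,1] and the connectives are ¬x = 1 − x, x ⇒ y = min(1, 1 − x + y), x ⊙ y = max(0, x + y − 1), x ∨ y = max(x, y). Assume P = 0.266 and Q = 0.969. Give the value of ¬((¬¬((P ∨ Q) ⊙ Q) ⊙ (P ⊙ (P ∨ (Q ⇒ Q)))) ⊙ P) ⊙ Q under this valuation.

0.969

P ∨ Q = max(0.266, 0.969) = 0.969
(P ∨ Q) ⊙ Q = max(0, 0.969 + 0.969 − 1) = max(0, 0.938) = 0.938
¬((P ∨ Q) ⊙ Q) = 1 − 0.938 = 0.062
¬¬((P ∨ Q) ⊙ Q) = 1 − 0.062 = 0.938
Q ⇒ Q = min(1, 1 − 0.969 + 0.969) = min(1, 1.000) = 1.000
P ∨ (Q ⇒ Q) = max(0.266, 1.000) = 1.000
P ⊙ (P ∨ (Q ⇒ Q)) = max(0, 0.266 + 1.000 − 1) = max(0, 0.266) = 0.266
¬¬((P ∨ Q) ⊙ Q) ⊙ (P ⊙ (P ∨ (Q ⇒ Q))) = max(0, 0.938 + 0.266 − 1) = max(0, 0.204) = 0.204
(¬¬((P ∨ Q) ⊙ Q) ⊙ (P ⊙ (P ∨ (Q ⇒ Q)))) ⊙ P = max(0, 0.204 + 0.266 − 1) = max(0, -0.530) = 0.000
¬((¬¬((P ∨ Q) ⊙ Q) ⊙ (P ⊙ (P ∨ (Q ⇒ Q)))) ⊙ P) = 1 − 0.000 = 1.000
¬((¬¬((P ∨ Q) ⊙ Q) ⊙ (P ⊙ (P ∨ (Q ⇒ Q)))) ⊙ P) ⊙ Q = max(0, 1.000 + 0.969 − 1) = max(0, 0.969) = 0.969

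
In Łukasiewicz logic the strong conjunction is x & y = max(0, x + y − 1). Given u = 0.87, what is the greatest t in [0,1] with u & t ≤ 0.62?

The residuum of the Łukasiewicz t-norm gives the supremum: min(1, 1 − 0.87 + 0.62).
1 − 0.87 + 0.62 = 0.75, so t = min(1, 0.75) = 0.75.
Check: 0.87 & 0.75 = max(0, 0.62) = 0.62 ≤ 0.62.

0.75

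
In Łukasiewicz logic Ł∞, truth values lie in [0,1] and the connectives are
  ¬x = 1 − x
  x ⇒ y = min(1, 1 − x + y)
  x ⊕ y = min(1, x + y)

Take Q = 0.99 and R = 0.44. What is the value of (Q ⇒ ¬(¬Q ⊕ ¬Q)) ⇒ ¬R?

0.57

¬Q = 1 − 0.99 = 0.01
¬Q ⊕ ¬Q = min(1, 0.01 + 0.01) = min(1, 0.02) = 0.02
¬(¬Q ⊕ ¬Q) = 1 − 0.02 = 0.98
Q ⇒ ¬(¬Q ⊕ ¬Q) = min(1, 1 − 0.99 + 0.98) = min(1, 0.99) = 0.99
¬R = 1 − 0.44 = 0.56
(Q ⇒ ¬(¬Q ⊕ ¬Q)) ⇒ ¬R = min(1, 1 − 0.99 + 0.56) = min(1, 0.57) = 0.57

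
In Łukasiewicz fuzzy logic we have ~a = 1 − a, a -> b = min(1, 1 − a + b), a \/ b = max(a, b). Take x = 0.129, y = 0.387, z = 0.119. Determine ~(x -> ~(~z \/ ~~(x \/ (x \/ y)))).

0.010

~z = 1 − 0.119 = 0.881
x \/ y = max(0.129, 0.387) = 0.387
x \/ (x \/ y) = max(0.129, 0.387) = 0.387
~(x \/ (x \/ y)) = 1 − 0.387 = 0.613
~~(x \/ (x \/ y)) = 1 − 0.613 = 0.387
~z \/ ~~(x \/ (x \/ y)) = max(0.881, 0.387) = 0.881
~(~z \/ ~~(x \/ (x \/ y))) = 1 − 0.881 = 0.119
x -> ~(~z \/ ~~(x \/ (x \/ y))) = min(1, 1 − 0.129 + 0.119) = min(1, 0.990) = 0.990
~(x -> ~(~z \/ ~~(x \/ (x \/ y)))) = 1 − 0.990 = 0.010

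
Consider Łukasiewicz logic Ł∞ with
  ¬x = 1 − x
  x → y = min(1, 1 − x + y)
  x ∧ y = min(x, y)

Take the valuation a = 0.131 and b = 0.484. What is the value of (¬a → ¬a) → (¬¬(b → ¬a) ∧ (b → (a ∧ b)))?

0.647

¬a = 1 − 0.131 = 0.869
¬a → ¬a = min(1, 1 − 0.869 + 0.869) = min(1, 1.000) = 1.000
b → ¬a = min(1, 1 − 0.484 + 0.869) = min(1, 1.385) = 1.000
¬(b → ¬a) = 1 − 1.000 = 0.000
¬¬(b → ¬a) = 1 − 0.000 = 1.000
a ∧ b = min(0.131, 0.484) = 0.131
b → (a ∧ b) = min(1, 1 − 0.484 + 0.131) = min(1, 0.647) = 0.647
¬¬(b → ¬a) ∧ (b → (a ∧ b)) = min(1.000, 0.647) = 0.647
(¬a → ¬a) → (¬¬(b → ¬a) ∧ (b → (a ∧ b))) = min(1, 1 − 1.000 + 0.647) = min(1, 0.647) = 0.647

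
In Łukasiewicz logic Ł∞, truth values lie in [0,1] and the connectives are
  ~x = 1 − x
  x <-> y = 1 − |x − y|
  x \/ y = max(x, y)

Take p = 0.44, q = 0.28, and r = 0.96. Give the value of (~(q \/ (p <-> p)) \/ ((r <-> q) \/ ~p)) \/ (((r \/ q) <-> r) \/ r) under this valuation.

p <-> p = 1 − |0.44 − 0.44| = 1 − 0.00 = 1.00
q \/ (p <-> p) = max(0.28, 1.00) = 1.00
~(q \/ (p <-> p)) = 1 − 1.00 = 0.00
r <-> q = 1 − |0.96 − 0.28| = 1 − 0.68 = 0.32
~p = 1 − 0.44 = 0.56
(r <-> q) \/ ~p = max(0.32, 0.56) = 0.56
~(q \/ (p <-> p)) \/ ((r <-> q) \/ ~p) = max(0.00, 0.56) = 0.56
r \/ q = max(0.96, 0.28) = 0.96
(r \/ q) <-> r = 1 − |0.96 − 0.96| = 1 − 0.00 = 1.00
((r \/ q) <-> r) \/ r = max(1.00, 0.96) = 1.00
(~(q \/ (p <-> p)) \/ ((r <-> q) \/ ~p)) \/ (((r \/ q) <-> r) \/ r) = max(0.56, 1.00) = 1.00

1.00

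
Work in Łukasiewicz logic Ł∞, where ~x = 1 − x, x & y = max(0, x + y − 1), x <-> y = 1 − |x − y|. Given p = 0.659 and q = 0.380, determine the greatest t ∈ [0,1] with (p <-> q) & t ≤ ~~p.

p <-> q = 1 − |0.659 − 0.380| = 1 − 0.279 = 0.721
So the left factor is p <-> q = 0.721.
~p = 1 − 0.659 = 0.341
~~p = 1 − 0.341 = 0.659
So the right-hand bound is ~~p = 0.659.
The residuum of the Łukasiewicz t-norm gives the supremum: min(1, 1 − 0.721 + 0.659).
1 − 0.721 + 0.659 = 0.938, so t = min(1, 0.938) = 0.938.
Check: 0.721 & 0.938 = max(0, 0.659) = 0.659 ≤ 0.659.

0.938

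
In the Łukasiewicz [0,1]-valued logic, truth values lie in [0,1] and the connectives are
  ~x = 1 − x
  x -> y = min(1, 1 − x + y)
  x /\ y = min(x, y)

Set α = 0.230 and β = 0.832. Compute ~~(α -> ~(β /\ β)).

β /\ β = min(0.832, 0.832) = 0.832
~(β /\ β) = 1 − 0.832 = 0.168
α -> ~(β /\ β) = min(1, 1 − 0.230 + 0.168) = min(1, 0.938) = 0.938
~(α -> ~(β /\ β)) = 1 − 0.938 = 0.062
~~(α -> ~(β /\ β)) = 1 − 0.062 = 0.938

0.938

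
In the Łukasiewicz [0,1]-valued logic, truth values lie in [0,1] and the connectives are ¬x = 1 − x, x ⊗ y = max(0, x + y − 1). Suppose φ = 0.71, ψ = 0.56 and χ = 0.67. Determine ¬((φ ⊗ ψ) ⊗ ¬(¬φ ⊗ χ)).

0.73

φ ⊗ ψ = max(0, 0.71 + 0.56 − 1) = max(0, 0.27) = 0.27
¬φ = 1 − 0.71 = 0.29
¬φ ⊗ χ = max(0, 0.29 + 0.67 − 1) = max(0, -0.04) = 0.00
¬(¬φ ⊗ χ) = 1 − 0.00 = 1.00
(φ ⊗ ψ) ⊗ ¬(¬φ ⊗ χ) = max(0, 0.27 + 1.00 − 1) = max(0, 0.27) = 0.27
¬((φ ⊗ ψ) ⊗ ¬(¬φ ⊗ χ)) = 1 − 0.27 = 0.73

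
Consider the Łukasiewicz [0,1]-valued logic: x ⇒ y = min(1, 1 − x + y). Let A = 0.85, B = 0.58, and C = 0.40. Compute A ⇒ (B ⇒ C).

B ⇒ C = min(1, 1 − 0.58 + 0.40) = min(1, 0.82) = 0.82
A ⇒ (B ⇒ C) = min(1, 1 − 0.85 + 0.82) = min(1, 0.97) = 0.97

0.97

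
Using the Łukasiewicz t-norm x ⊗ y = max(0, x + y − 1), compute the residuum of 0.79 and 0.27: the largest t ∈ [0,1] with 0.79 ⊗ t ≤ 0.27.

The residuum of the Łukasiewicz t-norm gives the supremum: min(1, 1 − 0.79 + 0.27).
1 − 0.79 + 0.27 = 0.48, so t = min(1, 0.48) = 0.48.
Check: 0.79 ⊗ 0.48 = max(0, 0.27) = 0.27 ≤ 0.27.

0.48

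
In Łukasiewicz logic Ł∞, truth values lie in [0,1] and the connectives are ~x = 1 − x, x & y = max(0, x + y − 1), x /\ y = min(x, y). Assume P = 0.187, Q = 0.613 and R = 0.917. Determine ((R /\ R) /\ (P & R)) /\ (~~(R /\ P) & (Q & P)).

0.000

R /\ R = min(0.917, 0.917) = 0.917
P & R = max(0, 0.187 + 0.917 − 1) = max(0, 0.104) = 0.104
(R /\ R) /\ (P & R) = min(0.917, 0.104) = 0.104
R /\ P = min(0.917, 0.187) = 0.187
~(R /\ P) = 1 − 0.187 = 0.813
~~(R /\ P) = 1 − 0.813 = 0.187
Q & P = max(0, 0.613 + 0.187 − 1) = max(0, -0.200) = 0.000
~~(R /\ P) & (Q & P) = max(0, 0.187 + 0.000 − 1) = max(0, -0.813) = 0.000
((R /\ R) /\ (P & R)) /\ (~~(R /\ P) & (Q & P)) = min(0.104, 0.000) = 0.000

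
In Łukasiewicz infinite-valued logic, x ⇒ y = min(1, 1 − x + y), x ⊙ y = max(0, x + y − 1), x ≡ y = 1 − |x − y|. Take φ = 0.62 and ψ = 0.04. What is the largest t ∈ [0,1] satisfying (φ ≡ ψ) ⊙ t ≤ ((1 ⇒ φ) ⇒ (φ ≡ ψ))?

φ ≡ ψ = 1 − |0.62 − 0.04| = 1 − 0.58 = 0.42
So the left factor is φ ≡ ψ = 0.42.
1 ⇒ φ = min(1, 1 − 1.00 + 0.62) = min(1, 0.62) = 0.62
(1 ⇒ φ) ⇒ (φ ≡ ψ) = min(1, 1 − 0.62 + 0.42) = min(1, 0.80) = 0.80
So the right-hand bound is (1 ⇒ φ) ⇒ (φ ≡ ψ) = 0.80.
The residuum of the Łukasiewicz t-norm gives the supremum: min(1, 1 − 0.42 + 0.80).
1 − 0.42 + 0.80 = 1.38, so t = min(1, 1.38) = 1.00.
Check: 0.42 ⊙ 1.00 = max(0, 0.42) = 0.42 ≤ 0.80.

1.00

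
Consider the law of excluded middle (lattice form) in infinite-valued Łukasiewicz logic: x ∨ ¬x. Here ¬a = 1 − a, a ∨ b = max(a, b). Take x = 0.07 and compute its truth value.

0.93

¬x = 1 − 0.07 = 0.93
x ∨ ¬x = max(0.07, 0.93) = 0.93
(The value 0.93 < 1 shows this instance is not satisfied; not a Ł∞-tautology — its value is max(a, 1−a).)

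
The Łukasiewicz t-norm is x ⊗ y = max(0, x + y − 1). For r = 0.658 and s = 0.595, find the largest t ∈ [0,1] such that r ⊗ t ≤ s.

The residuum of the Łukasiewicz t-norm gives the supremum: min(1, 1 − 0.658 + 0.595).
1 − 0.658 + 0.595 = 0.937, so t = min(1, 0.937) = 0.937.
Check: 0.658 ⊗ 0.937 = max(0, 0.595) = 0.595 ≤ 0.595.

0.937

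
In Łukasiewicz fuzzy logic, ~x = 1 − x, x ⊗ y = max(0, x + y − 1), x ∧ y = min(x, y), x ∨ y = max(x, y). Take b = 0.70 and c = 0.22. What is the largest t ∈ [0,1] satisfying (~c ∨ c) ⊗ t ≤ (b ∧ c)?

0.44

~c = 1 − 0.22 = 0.78
~c ∨ c = max(0.78, 0.22) = 0.78
So the left factor is ~c ∨ c = 0.78.
b ∧ c = min(0.70, 0.22) = 0.22
So the right-hand bound is b ∧ c = 0.22.
The residuum of the Łukasiewicz t-norm gives the supremum: min(1, 1 − 0.78 + 0.22).
1 − 0.78 + 0.22 = 0.44, so t = min(1, 0.44) = 0.44.
Check: 0.78 ⊗ 0.44 = max(0, 0.22) = 0.22 ≤ 0.22.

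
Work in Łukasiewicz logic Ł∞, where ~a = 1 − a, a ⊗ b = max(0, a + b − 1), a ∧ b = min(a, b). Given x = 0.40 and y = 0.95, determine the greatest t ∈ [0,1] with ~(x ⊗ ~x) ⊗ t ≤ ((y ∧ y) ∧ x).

0.40

~x = 1 − 0.40 = 0.60
x ⊗ ~x = max(0, 0.40 + 0.60 − 1) = max(0, 0.00) = 0.00
~(x ⊗ ~x) = 1 − 0.00 = 1.00
So the left factor is ~(x ⊗ ~x) = 1.00.
y ∧ y = min(0.95, 0.95) = 0.95
(y ∧ y) ∧ x = min(0.95, 0.40) = 0.40
So the right-hand bound is (y ∧ y) ∧ x = 0.40.
The residuum of the Łukasiewicz t-norm gives the supremum: min(1, 1 − 1.00 + 0.40).
1 − 1.00 + 0.40 = 0.40, so t = min(1, 0.40) = 0.40.
Check: 1.00 ⊗ 0.40 = max(0, 0.40) = 0.40 ≤ 0.40.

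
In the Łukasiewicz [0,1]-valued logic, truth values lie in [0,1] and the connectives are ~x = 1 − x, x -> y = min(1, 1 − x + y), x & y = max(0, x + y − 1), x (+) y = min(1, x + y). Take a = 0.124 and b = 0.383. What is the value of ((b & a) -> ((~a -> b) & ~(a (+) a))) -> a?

0.124

b & a = max(0, 0.383 + 0.124 − 1) = max(0, -0.493) = 0.000
~a = 1 − 0.124 = 0.876
~a -> b = min(1, 1 − 0.876 + 0.383) = min(1, 0.507) = 0.507
a (+) a = min(1, 0.124 + 0.124) = min(1, 0.248) = 0.248
~(a (+) a) = 1 − 0.248 = 0.752
(~a -> b) & ~(a (+) a) = max(0, 0.507 + 0.752 − 1) = max(0, 0.259) = 0.259
(b & a) -> ((~a -> b) & ~(a (+) a)) = min(1, 1 − 0.000 + 0.259) = min(1, 1.259) = 1.000
((b & a) -> ((~a -> b) & ~(a (+) a))) -> a = min(1, 1 − 1.000 + 0.124) = min(1, 0.124) = 0.124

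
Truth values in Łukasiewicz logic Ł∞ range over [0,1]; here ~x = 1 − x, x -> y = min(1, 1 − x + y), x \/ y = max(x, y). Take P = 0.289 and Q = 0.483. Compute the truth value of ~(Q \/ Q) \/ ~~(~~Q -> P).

0.806

Q \/ Q = max(0.483, 0.483) = 0.483
~(Q \/ Q) = 1 − 0.483 = 0.517
~Q = 1 − 0.483 = 0.517
~~Q = 1 − 0.517 = 0.483
~~Q -> P = min(1, 1 − 0.483 + 0.289) = min(1, 0.806) = 0.806
~(~~Q -> P) = 1 − 0.806 = 0.194
~~(~~Q -> P) = 1 − 0.194 = 0.806
~(Q \/ Q) \/ ~~(~~Q -> P) = max(0.517, 0.806) = 0.806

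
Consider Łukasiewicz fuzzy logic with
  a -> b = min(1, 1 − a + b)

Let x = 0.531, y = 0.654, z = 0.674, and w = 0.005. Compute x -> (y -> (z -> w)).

1.000

z -> w = min(1, 1 − 0.674 + 0.005) = min(1, 0.331) = 0.331
y -> (z -> w) = min(1, 1 − 0.654 + 0.331) = min(1, 0.677) = 0.677
x -> (y -> (z -> w)) = min(1, 1 − 0.531 + 0.677) = min(1, 1.146) = 1.000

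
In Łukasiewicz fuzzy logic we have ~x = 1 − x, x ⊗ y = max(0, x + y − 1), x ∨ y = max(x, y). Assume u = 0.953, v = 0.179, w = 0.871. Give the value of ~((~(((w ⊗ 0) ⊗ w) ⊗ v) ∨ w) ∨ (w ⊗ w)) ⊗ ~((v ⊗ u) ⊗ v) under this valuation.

0.000

w ⊗ 0 = max(0, 0.871 + 0.000 − 1) = max(0, -0.129) = 0.000
(w ⊗ 0) ⊗ w = max(0, 0.000 + 0.871 − 1) = max(0, -0.129) = 0.000
((w ⊗ 0) ⊗ w) ⊗ v = max(0, 0.000 + 0.179 − 1) = max(0, -0.821) = 0.000
~(((w ⊗ 0) ⊗ w) ⊗ v) = 1 − 0.000 = 1.000
~(((w ⊗ 0) ⊗ w) ⊗ v) ∨ w = max(1.000, 0.871) = 1.000
w ⊗ w = max(0, 0.871 + 0.871 − 1) = max(0, 0.742) = 0.742
(~(((w ⊗ 0) ⊗ w) ⊗ v) ∨ w) ∨ (w ⊗ w) = max(1.000, 0.742) = 1.000
~((~(((w ⊗ 0) ⊗ w) ⊗ v) ∨ w) ∨ (w ⊗ w)) = 1 − 1.000 = 0.000
v ⊗ u = max(0, 0.179 + 0.953 − 1) = max(0, 0.132) = 0.132
(v ⊗ u) ⊗ v = max(0, 0.132 + 0.179 − 1) = max(0, -0.689) = 0.000
~((v ⊗ u) ⊗ v) = 1 − 0.000 = 1.000
~((~(((w ⊗ 0) ⊗ w) ⊗ v) ∨ w) ∨ (w ⊗ w)) ⊗ ~((v ⊗ u) ⊗ v) = max(0, 0.000 + 1.000 − 1) = max(0, 0.000) = 0.000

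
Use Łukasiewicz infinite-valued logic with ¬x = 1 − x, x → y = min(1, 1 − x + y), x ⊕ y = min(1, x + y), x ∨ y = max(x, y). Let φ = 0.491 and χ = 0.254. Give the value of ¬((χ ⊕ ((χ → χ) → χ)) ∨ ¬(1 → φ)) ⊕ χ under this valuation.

χ → χ = min(1, 1 − 0.254 + 0.254) = min(1, 1.000) = 1.000
(χ → χ) → χ = min(1, 1 − 1.000 + 0.254) = min(1, 0.254) = 0.254
χ ⊕ ((χ → χ) → χ) = min(1, 0.254 + 0.254) = min(1, 0.508) = 0.508
1 → φ = min(1, 1 − 1.000 + 0.491) = min(1, 0.491) = 0.491
¬(1 → φ) = 1 − 0.491 = 0.509
(χ ⊕ ((χ → χ) → χ)) ∨ ¬(1 → φ) = max(0.508, 0.509) = 0.509
¬((χ ⊕ ((χ → χ) → χ)) ∨ ¬(1 → φ)) = 1 − 0.509 = 0.491
¬((χ ⊕ ((χ → χ) → χ)) ∨ ¬(1 → φ)) ⊕ χ = min(1, 0.491 + 0.254) = min(1, 0.745) = 0.745

0.745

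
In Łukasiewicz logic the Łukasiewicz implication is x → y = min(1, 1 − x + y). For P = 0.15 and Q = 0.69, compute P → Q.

P → Q = min(1, 1 − 0.15 + 0.69) = min(1, 1.54) = 1.00
For comparison, the Gödel implication (1 if x ≤ y else y) would give 1.00.

1.00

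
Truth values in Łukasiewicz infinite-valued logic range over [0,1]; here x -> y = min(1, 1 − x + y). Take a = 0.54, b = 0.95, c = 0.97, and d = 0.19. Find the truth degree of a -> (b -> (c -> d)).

c -> d = min(1, 1 − 0.97 + 0.19) = min(1, 0.22) = 0.22
b -> (c -> d) = min(1, 1 − 0.95 + 0.22) = min(1, 0.27) = 0.27
a -> (b -> (c -> d)) = min(1, 1 − 0.54 + 0.27) = min(1, 0.73) = 0.73

0.73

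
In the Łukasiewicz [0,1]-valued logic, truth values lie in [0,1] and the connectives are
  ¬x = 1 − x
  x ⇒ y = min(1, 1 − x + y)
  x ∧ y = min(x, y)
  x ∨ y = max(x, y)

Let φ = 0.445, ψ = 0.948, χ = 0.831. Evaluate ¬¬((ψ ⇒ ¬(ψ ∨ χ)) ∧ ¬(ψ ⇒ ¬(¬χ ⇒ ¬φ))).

0.104

ψ ∨ χ = max(0.948, 0.831) = 0.948
¬(ψ ∨ χ) = 1 − 0.948 = 0.052
ψ ⇒ ¬(ψ ∨ χ) = min(1, 1 − 0.948 + 0.052) = min(1, 0.104) = 0.104
¬χ = 1 − 0.831 = 0.169
¬φ = 1 − 0.445 = 0.555
¬χ ⇒ ¬φ = min(1, 1 − 0.169 + 0.555) = min(1, 1.386) = 1.000
¬(¬χ ⇒ ¬φ) = 1 − 1.000 = 0.000
ψ ⇒ ¬(¬χ ⇒ ¬φ) = min(1, 1 − 0.948 + 0.000) = min(1, 0.052) = 0.052
¬(ψ ⇒ ¬(¬χ ⇒ ¬φ)) = 1 − 0.052 = 0.948
(ψ ⇒ ¬(ψ ∨ χ)) ∧ ¬(ψ ⇒ ¬(¬χ ⇒ ¬φ)) = min(0.104, 0.948) = 0.104
¬((ψ ⇒ ¬(ψ ∨ χ)) ∧ ¬(ψ ⇒ ¬(¬χ ⇒ ¬φ))) = 1 − 0.104 = 0.896
¬¬((ψ ⇒ ¬(ψ ∨ χ)) ∧ ¬(ψ ⇒ ¬(¬χ ⇒ ¬φ))) = 1 − 0.896 = 0.104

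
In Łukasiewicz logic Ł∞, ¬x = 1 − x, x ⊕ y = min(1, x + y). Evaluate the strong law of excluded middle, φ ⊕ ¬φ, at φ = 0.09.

¬φ = 1 − 0.09 = 0.91
φ ⊕ ¬φ = min(1, 0.09 + 0.91) = min(1, 1.00) = 1.00
(As expected: always 1 in Ł∞ since a ⊕ (1−a) = 1.)

1.00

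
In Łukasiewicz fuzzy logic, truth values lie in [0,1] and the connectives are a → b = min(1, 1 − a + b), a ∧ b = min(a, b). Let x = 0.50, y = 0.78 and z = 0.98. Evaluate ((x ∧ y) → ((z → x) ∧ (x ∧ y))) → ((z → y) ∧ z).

x ∧ y = min(0.50, 0.78) = 0.50
z → x = min(1, 1 − 0.98 + 0.50) = min(1, 0.52) = 0.52
(z → x) ∧ (x ∧ y) = min(0.52, 0.50) = 0.50
(x ∧ y) → ((z → x) ∧ (x ∧ y)) = min(1, 1 − 0.50 + 0.50) = min(1, 1.00) = 1.00
z → y = min(1, 1 − 0.98 + 0.78) = min(1, 0.80) = 0.80
(z → y) ∧ z = min(0.80, 0.98) = 0.80
((x ∧ y) → ((z → x) ∧ (x ∧ y))) → ((z → y) ∧ z) = min(1, 1 − 1.00 + 0.80) = min(1, 0.80) = 0.80

0.80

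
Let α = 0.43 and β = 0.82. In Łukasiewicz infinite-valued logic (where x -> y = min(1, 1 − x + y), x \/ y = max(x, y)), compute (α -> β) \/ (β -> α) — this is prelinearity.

1.00

α -> β = min(1, 1 − 0.43 + 0.82) = min(1, 1.39) = 1.00
β -> α = min(1, 1 − 0.82 + 0.43) = min(1, 0.61) = 0.61
(α -> β) \/ (β -> α) = max(1.00, 0.61) = 1.00
(As expected: a Ł∞-tautology — holds in every MV-chain.)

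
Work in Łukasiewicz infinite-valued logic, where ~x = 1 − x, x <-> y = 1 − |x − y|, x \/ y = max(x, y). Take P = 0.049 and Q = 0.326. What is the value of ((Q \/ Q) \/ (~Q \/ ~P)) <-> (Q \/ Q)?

0.375

Q \/ Q = max(0.326, 0.326) = 0.326
~Q = 1 − 0.326 = 0.674
~P = 1 − 0.049 = 0.951
~Q \/ ~P = max(0.674, 0.951) = 0.951
(Q \/ Q) \/ (~Q \/ ~P) = max(0.326, 0.951) = 0.951
((Q \/ Q) \/ (~Q \/ ~P)) <-> (Q \/ Q) = 1 − |0.951 − 0.326| = 1 − 0.625 = 0.375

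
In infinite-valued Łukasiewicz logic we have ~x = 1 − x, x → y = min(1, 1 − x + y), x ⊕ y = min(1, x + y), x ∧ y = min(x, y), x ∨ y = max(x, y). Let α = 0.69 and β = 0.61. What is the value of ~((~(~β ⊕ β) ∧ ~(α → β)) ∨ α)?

0.31

~β = 1 − 0.61 = 0.39
~β ⊕ β = min(1, 0.39 + 0.61) = min(1, 1.00) = 1.00
~(~β ⊕ β) = 1 − 1.00 = 0.00
α → β = min(1, 1 − 0.69 + 0.61) = min(1, 0.92) = 0.92
~(α → β) = 1 − 0.92 = 0.08
~(~β ⊕ β) ∧ ~(α → β) = min(0.00, 0.08) = 0.00
(~(~β ⊕ β) ∧ ~(α → β)) ∨ α = max(0.00, 0.69) = 0.69
~((~(~β ⊕ β) ∧ ~(α → β)) ∨ α) = 1 − 0.69 = 0.31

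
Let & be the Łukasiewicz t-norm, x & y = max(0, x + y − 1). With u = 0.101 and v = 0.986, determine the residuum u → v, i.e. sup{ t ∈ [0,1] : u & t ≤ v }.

The residuum of the Łukasiewicz t-norm gives the supremum: min(1, 1 − 0.101 + 0.986).
1 − 0.101 + 0.986 = 1.885, so t = min(1, 1.885) = 1.000.
Check: 0.101 & 1.000 = max(0, 0.101) = 0.101 ≤ 0.986.

1.000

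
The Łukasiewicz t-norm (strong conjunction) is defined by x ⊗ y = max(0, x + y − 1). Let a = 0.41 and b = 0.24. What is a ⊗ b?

0.00

a ⊗ b = max(0, 0.41 + 0.24 − 1) = max(0, -0.35) = 0.00
For comparison, the Gödel (minimum) t-norm min(x, y) would give 0.24.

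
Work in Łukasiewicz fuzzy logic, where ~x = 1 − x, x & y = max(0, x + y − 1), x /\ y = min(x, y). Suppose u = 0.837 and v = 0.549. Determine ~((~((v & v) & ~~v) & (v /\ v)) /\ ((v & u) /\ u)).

0.614

v & v = max(0, 0.549 + 0.549 − 1) = max(0, 0.098) = 0.098
~v = 1 − 0.549 = 0.451
~~v = 1 − 0.451 = 0.549
(v & v) & ~~v = max(0, 0.098 + 0.549 − 1) = max(0, -0.353) = 0.000
~((v & v) & ~~v) = 1 − 0.000 = 1.000
v /\ v = min(0.549, 0.549) = 0.549
~((v & v) & ~~v) & (v /\ v) = max(0, 1.000 + 0.549 − 1) = max(0, 0.549) = 0.549
v & u = max(0, 0.549 + 0.837 − 1) = max(0, 0.386) = 0.386
(v & u) /\ u = min(0.386, 0.837) = 0.386
(~((v & v) & ~~v) & (v /\ v)) /\ ((v & u) /\ u) = min(0.549, 0.386) = 0.386
~((~((v & v) & ~~v) & (v /\ v)) /\ ((v & u) /\ u)) = 1 − 0.386 = 0.614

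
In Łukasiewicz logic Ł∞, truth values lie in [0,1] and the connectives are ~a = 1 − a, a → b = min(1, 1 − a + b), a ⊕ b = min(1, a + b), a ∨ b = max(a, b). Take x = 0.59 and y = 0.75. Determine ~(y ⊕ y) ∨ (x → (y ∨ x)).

1.00

y ⊕ y = min(1, 0.75 + 0.75) = min(1, 1.50) = 1.00
~(y ⊕ y) = 1 − 1.00 = 0.00
y ∨ x = max(0.75, 0.59) = 0.75
x → (y ∨ x) = min(1, 1 − 0.59 + 0.75) = min(1, 1.16) = 1.00
~(y ⊕ y) ∨ (x → (y ∨ x)) = max(0.00, 1.00) = 1.00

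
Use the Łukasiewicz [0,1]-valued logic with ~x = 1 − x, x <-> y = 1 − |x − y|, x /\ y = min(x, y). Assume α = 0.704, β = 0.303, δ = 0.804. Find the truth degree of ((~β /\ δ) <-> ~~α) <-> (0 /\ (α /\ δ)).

~β = 1 − 0.303 = 0.697
~β /\ δ = min(0.697, 0.804) = 0.697
~α = 1 − 0.704 = 0.296
~~α = 1 − 0.296 = 0.704
(~β /\ δ) <-> ~~α = 1 − |0.697 − 0.704| = 1 − 0.007 = 0.993
α /\ δ = min(0.704, 0.804) = 0.704
0 /\ (α /\ δ) = min(0.000, 0.704) = 0.000
((~β /\ δ) <-> ~~α) <-> (0 /\ (α /\ δ)) = 1 − |0.993 − 0.000| = 1 − 0.993 = 0.007

0.007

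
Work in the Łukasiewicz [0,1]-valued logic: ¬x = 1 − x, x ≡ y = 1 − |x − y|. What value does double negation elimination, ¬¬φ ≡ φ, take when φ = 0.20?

¬φ = 1 − 0.20 = 0.80
¬¬φ = 1 − 0.80 = 0.20
¬¬φ ≡ φ = 1 − |0.20 − 0.20| = 1 − 0.00 = 1.00
(As expected: always 1 in Ł∞ since negation is involutive.)

1.00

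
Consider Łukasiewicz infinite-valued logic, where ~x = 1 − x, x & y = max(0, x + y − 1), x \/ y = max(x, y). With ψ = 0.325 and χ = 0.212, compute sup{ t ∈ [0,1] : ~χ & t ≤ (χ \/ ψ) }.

0.537

~χ = 1 − 0.212 = 0.788
So the left factor is ~χ = 0.788.
χ \/ ψ = max(0.212, 0.325) = 0.325
So the right-hand bound is χ \/ ψ = 0.325.
The residuum of the Łukasiewicz t-norm gives the supremum: min(1, 1 − 0.788 + 0.325).
1 − 0.788 + 0.325 = 0.537, so t = min(1, 0.537) = 0.537.
Check: 0.788 & 0.537 = max(0, 0.325) = 0.325 ≤ 0.325.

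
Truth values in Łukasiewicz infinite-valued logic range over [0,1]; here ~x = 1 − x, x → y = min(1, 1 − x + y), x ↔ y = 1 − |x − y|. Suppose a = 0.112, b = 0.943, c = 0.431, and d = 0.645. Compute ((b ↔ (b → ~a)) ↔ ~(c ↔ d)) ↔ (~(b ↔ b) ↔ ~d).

0.571

~a = 1 − 0.112 = 0.888
b → ~a = min(1, 1 − 0.943 + 0.888) = min(1, 0.945) = 0.945
b ↔ (b → ~a) = 1 − |0.943 − 0.945| = 1 − 0.002 = 0.998
c ↔ d = 1 − |0.431 − 0.645| = 1 − 0.214 = 0.786
~(c ↔ d) = 1 − 0.786 = 0.214
(b ↔ (b → ~a)) ↔ ~(c ↔ d) = 1 − |0.998 − 0.214| = 1 − 0.784 = 0.216
b ↔ b = 1 − |0.943 − 0.943| = 1 − 0.000 = 1.000
~(b ↔ b) = 1 − 1.000 = 0.000
~d = 1 − 0.645 = 0.355
~(b ↔ b) ↔ ~d = 1 − |0.000 − 0.355| = 1 − 0.355 = 0.645
((b ↔ (b → ~a)) ↔ ~(c ↔ d)) ↔ (~(b ↔ b) ↔ ~d) = 1 − |0.216 − 0.645| = 1 − 0.429 = 0.571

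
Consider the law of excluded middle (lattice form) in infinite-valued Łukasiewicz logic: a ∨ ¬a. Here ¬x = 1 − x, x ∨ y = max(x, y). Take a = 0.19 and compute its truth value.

0.81

¬a = 1 − 0.19 = 0.81
a ∨ ¬a = max(0.19, 0.81) = 0.81
(The value 0.81 < 1 shows this instance is not satisfied; not a Ł∞-tautology — its value is max(a, 1−a).)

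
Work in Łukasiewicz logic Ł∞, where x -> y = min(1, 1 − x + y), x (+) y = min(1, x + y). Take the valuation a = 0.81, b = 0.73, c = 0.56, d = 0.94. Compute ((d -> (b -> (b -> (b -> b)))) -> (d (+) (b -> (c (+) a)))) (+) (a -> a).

1.00

b -> b = min(1, 1 − 0.73 + 0.73) = min(1, 1.00) = 1.00
b -> (b -> b) = min(1, 1 − 0.73 + 1.00) = min(1, 1.27) = 1.00
b -> (b -> (b -> b)) = min(1, 1 − 0.73 + 1.00) = min(1, 1.27) = 1.00
d -> (b -> (b -> (b -> b))) = min(1, 1 − 0.94 + 1.00) = min(1, 1.06) = 1.00
c (+) a = min(1, 0.56 + 0.81) = min(1, 1.37) = 1.00
b -> (c (+) a) = min(1, 1 − 0.73 + 1.00) = min(1, 1.27) = 1.00
d (+) (b -> (c (+) a)) = min(1, 0.94 + 1.00) = min(1, 1.94) = 1.00
(d -> (b -> (b -> (b -> b)))) -> (d (+) (b -> (c (+) a))) = min(1, 1 − 1.00 + 1.00) = min(1, 1.00) = 1.00
a -> a = min(1, 1 − 0.81 + 0.81) = min(1, 1.00) = 1.00
((d -> (b -> (b -> (b -> b)))) -> (d (+) (b -> (c (+) a)))) (+) (a -> a) = min(1, 1.00 + 1.00) = min(1, 2.00) = 1.00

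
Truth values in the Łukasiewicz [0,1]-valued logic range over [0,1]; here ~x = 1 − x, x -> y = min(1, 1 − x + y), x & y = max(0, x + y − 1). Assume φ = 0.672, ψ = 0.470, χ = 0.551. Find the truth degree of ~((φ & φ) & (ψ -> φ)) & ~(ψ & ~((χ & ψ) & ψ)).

φ & φ = max(0, 0.672 + 0.672 − 1) = max(0, 0.344) = 0.344
ψ -> φ = min(1, 1 − 0.470 + 0.672) = min(1, 1.202) = 1.000
(φ & φ) & (ψ -> φ) = max(0, 0.344 + 1.000 − 1) = max(0, 0.344) = 0.344
~((φ & φ) & (ψ -> φ)) = 1 − 0.344 = 0.656
χ & ψ = max(0, 0.551 + 0.470 − 1) = max(0, 0.021) = 0.021
(χ & ψ) & ψ = max(0, 0.021 + 0.470 − 1) = max(0, -0.509) = 0.000
~((χ & ψ) & ψ) = 1 − 0.000 = 1.000
ψ & ~((χ & ψ) & ψ) = max(0, 0.470 + 1.000 − 1) = max(0, 0.470) = 0.470
~(ψ & ~((χ & ψ) & ψ)) = 1 − 0.470 = 0.530
~((φ & φ) & (ψ -> φ)) & ~(ψ & ~((χ & ψ) & ψ)) = max(0, 0.656 + 0.530 − 1) = max(0, 0.186) = 0.186

0.186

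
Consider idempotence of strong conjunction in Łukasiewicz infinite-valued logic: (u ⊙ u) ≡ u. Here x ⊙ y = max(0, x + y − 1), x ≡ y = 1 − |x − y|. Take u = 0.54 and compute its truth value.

0.54

u ⊙ u = max(0, 0.54 + 0.54 − 1) = max(0, 0.08) = 0.08
(u ⊙ u) ≡ u = 1 − |0.08 − 0.54| = 1 − 0.46 = 0.54
(The value 0.54 < 1 shows this instance is not satisfied; fails in Ł∞ since a ⊗ a = max(0, 2a−1) ≠ a in general.)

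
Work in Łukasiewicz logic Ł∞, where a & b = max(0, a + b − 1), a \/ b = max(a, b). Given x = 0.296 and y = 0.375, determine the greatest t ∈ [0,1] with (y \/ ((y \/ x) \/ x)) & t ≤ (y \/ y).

1.000

y \/ x = max(0.375, 0.296) = 0.375
(y \/ x) \/ x = max(0.375, 0.296) = 0.375
y \/ ((y \/ x) \/ x) = max(0.375, 0.375) = 0.375
So the left factor is y \/ ((y \/ x) \/ x) = 0.375.
y \/ y = max(0.375, 0.375) = 0.375
So the right-hand bound is y \/ y = 0.375.
The residuum of the Łukasiewicz t-norm gives the supremum: min(1, 1 − 0.375 + 0.375).
1 − 0.375 + 0.375 = 1.000, so t = min(1, 1.000) = 1.000.
Check: 0.375 & 1.000 = max(0, 0.375) = 0.375 ≤ 0.375.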